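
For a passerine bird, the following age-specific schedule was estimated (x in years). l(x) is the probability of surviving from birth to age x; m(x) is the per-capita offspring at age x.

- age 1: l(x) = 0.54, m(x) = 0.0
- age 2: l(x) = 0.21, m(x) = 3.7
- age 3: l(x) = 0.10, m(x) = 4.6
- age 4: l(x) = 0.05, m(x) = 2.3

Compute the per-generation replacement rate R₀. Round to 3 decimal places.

R₀ = Σ l(x) m(x):
  age 1: 0.54 × 0.0 = 0.0000
  age 2: 0.21 × 3.7 = 0.7770
  age 3: 0.10 × 4.6 = 0.4600
  age 4: 0.05 × 2.3 = 0.1150
R₀ = 0.0000 + 0.7770 + 0.4600 + 0.1150 = 1.3520

1.352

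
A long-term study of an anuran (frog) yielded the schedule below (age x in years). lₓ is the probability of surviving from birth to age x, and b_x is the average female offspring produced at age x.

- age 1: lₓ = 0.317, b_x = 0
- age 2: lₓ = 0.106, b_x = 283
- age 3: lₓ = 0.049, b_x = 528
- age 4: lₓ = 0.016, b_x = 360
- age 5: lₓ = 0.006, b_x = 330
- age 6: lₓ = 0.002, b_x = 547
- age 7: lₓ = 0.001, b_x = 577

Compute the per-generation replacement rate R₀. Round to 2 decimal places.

65.28

R₀ = Σ lₓ b_x:
  age 1: 0.317 × 0 = 0.0000
  age 2: 0.106 × 283 = 29.9980
  age 3: 0.049 × 528 = 25.8720
  age 4: 0.016 × 360 = 5.7600
  age 5: 0.006 × 330 = 1.9800
  age 6: 0.002 × 547 = 1.0940
  age 7: 0.001 × 577 = 0.5770
R₀ = 0.0000 + 29.9980 + 25.8720 + 5.7600 + 1.9800 + 1.0940 + 0.5770 = 65.2810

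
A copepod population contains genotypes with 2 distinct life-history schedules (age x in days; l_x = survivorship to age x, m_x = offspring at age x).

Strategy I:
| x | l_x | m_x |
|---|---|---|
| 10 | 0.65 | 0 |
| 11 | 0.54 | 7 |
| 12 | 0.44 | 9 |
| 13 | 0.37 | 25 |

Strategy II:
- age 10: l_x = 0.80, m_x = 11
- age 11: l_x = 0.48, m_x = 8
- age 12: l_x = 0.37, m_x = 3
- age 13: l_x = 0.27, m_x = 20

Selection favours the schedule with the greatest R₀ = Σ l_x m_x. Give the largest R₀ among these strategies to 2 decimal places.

19.15

Strategy I: R₀ = 0.65×0 + 0.54×7 + 0.44×9 + 0.37×25 = 16.9900
Strategy II: R₀ = 0.80×11 + 0.48×8 + 0.37×3 + 0.27×20 = 19.1500
Highest R₀: strategy II with 19.1500.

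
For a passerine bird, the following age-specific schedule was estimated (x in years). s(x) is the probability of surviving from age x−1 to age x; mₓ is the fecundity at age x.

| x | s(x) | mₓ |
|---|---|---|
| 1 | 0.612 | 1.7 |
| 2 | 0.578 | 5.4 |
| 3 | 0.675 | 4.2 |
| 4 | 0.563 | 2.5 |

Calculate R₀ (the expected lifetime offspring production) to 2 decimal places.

4.29

Survivorship from birth: l_x = s_1·s_2·…·s_x.
  l_1 = 0.61200
  l_2 = 0.35374
  l_3 = 0.23877
  l_4 = 0.13443
R₀ = Σ l_x mₓ:
  age 1: 0.61200 × 1.7 = 1.0404
  age 2: 0.35374 × 5.4 = 1.9102
  age 3: 0.23877 × 4.2 = 1.0028
  age 4: 0.13443 × 2.5 = 0.3361
R₀ = 1.0404 + 1.9102 + 1.0028 + 0.3361 = 4.2895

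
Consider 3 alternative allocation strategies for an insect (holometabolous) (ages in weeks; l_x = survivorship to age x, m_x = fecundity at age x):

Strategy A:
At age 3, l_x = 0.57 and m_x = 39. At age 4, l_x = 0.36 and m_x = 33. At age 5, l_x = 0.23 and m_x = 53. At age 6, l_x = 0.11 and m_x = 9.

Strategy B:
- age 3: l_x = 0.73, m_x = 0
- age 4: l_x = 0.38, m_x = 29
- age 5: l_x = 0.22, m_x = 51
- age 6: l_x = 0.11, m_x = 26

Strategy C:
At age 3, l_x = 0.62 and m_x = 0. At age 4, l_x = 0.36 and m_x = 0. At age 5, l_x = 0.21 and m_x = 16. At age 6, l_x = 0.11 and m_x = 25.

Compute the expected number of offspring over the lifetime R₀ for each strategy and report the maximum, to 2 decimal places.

Strategy A: R₀ = 0.57×39 + 0.36×33 + 0.23×53 + 0.11×9 = 47.2900
Strategy B: R₀ = 0.73×0 + 0.38×29 + 0.22×51 + 0.11×26 = 25.1000
Strategy C: R₀ = 0.62×0 + 0.36×0 + 0.21×16 + 0.11×25 = 6.1100
Highest R₀: strategy A with 47.2900.

47.29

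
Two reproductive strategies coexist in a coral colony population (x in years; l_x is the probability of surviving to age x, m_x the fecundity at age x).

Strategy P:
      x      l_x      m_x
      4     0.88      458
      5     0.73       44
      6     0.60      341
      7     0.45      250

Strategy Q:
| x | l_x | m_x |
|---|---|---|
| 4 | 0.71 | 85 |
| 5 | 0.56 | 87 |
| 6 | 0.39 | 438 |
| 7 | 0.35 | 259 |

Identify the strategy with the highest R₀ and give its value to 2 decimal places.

752.26

Strategy P: R₀ = 0.88×458 + 0.73×44 + 0.60×341 + 0.45×250 = 752.2600
Strategy Q: R₀ = 0.71×85 + 0.56×87 + 0.39×438 + 0.35×259 = 370.5400
Highest R₀: strategy P with 752.2600.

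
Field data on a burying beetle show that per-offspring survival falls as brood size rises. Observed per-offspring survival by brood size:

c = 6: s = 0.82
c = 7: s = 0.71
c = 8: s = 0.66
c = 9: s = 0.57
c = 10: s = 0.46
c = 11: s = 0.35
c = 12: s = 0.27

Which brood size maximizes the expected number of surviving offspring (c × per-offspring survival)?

Expected surviving offspring = c × s(c):
  c=6: 6 × 0.82 = 4.920
  c=7: 7 × 0.71 = 4.970
  c=8: 8 × 0.66 = 5.280
  c=9: 9 × 0.57 = 5.130
  c=10: 10 × 0.46 = 4.600
  c=11: 11 × 0.35 = 3.850
  c=12: 12 × 0.27 = 3.240
Maximum at c = 8 (5.280 surviving offspring).

8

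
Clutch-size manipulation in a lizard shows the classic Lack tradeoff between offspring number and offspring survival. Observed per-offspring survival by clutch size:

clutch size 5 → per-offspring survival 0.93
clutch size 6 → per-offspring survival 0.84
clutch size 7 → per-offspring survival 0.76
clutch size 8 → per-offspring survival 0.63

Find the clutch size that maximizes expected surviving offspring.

Expected surviving offspring = c × s(c):
  c=5: 5 × 0.93 = 4.650
  c=6: 6 × 0.84 = 5.040
  c=7: 7 × 0.76 = 5.320
  c=8: 8 × 0.63 = 5.040
Maximum at c = 7 (5.320 surviving offspring).

7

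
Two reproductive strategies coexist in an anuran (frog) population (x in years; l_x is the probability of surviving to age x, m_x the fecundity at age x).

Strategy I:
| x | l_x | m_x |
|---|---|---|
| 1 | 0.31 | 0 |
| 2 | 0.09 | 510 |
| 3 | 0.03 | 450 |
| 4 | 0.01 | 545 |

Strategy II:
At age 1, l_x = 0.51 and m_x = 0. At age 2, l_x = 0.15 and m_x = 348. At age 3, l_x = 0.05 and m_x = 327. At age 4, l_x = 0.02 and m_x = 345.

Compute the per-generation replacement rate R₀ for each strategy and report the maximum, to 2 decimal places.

Strategy I: R₀ = 0.31×0 + 0.09×510 + 0.03×450 + 0.01×545 = 64.8500
Strategy II: R₀ = 0.51×0 + 0.15×348 + 0.05×327 + 0.02×345 = 75.4500
Highest R₀: strategy II with 75.4500.

75.45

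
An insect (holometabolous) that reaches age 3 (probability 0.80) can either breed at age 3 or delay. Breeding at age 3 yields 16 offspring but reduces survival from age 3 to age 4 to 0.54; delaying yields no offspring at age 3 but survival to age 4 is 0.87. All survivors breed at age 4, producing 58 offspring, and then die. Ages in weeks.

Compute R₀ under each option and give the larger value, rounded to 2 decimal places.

breed at age 3: R₀ = 0.80 × (16 + 0.54 × 58) = 0.80 × 47.3200 = 37.8560
delay to age 4: R₀ = 0.80 × (0.87 × 58) = 0.80 × 50.4600 = 40.3680
Higher: delay to age 4 (40.3680).

40.37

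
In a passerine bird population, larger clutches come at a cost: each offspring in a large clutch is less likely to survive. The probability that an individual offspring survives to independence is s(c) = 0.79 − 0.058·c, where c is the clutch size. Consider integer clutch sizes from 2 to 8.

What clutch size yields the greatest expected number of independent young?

Expected independent young = c × s(c):
  c=2: 2 × 0.674 = 1.348
  c=3: 3 × 0.616 = 1.848
  c=4: 4 × 0.558 = 2.232
  c=5: 5 × 0.500 = 2.500
  c=6: 6 × 0.442 = 2.652
  c=7: 7 × 0.384 = 2.688
  c=8: 8 × 0.326 = 2.608
Maximum at c = 7 (2.688 independent young).

7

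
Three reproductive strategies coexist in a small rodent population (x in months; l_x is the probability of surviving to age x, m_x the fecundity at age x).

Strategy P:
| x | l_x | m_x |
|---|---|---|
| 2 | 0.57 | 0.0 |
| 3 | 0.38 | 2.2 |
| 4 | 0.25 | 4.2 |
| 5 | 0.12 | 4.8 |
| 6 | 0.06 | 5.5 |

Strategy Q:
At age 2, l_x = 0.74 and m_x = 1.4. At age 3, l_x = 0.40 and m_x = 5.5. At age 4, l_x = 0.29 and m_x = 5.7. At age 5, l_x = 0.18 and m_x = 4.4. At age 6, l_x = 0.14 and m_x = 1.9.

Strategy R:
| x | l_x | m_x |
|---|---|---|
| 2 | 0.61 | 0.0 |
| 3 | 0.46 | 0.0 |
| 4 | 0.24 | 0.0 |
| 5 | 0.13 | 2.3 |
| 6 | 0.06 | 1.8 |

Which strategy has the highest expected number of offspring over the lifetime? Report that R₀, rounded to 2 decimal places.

5.95

Strategy P: R₀ = 0.57×0.0 + 0.38×2.2 + 0.25×4.2 + 0.12×4.8 + 0.06×5.5 = 2.7920
Strategy Q: R₀ = 0.74×1.4 + 0.40×5.5 + 0.29×5.7 + 0.18×4.4 + 0.14×1.9 = 5.9470
Strategy R: R₀ = 0.61×0.0 + 0.46×0.0 + 0.24×0.0 + 0.13×2.3 + 0.06×1.8 = 0.4070
Highest R₀: strategy Q with 5.9470.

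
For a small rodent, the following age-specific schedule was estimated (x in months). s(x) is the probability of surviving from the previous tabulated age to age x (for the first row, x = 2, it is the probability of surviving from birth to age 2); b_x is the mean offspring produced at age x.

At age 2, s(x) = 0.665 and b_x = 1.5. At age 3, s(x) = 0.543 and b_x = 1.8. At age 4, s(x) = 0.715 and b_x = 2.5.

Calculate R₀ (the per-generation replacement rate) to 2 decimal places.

2.29

Survivorship from birth: l_x = s_2·s_3·…·s_x.
  l_2 = 0.66500
  l_3 = 0.36110
  l_4 = 0.25818
R₀ = Σ l_x b_x:
  age 2: 0.66500 × 1.5 = 0.9975
  age 3: 0.36110 × 1.8 = 0.6500
  age 4: 0.25818 × 2.5 = 0.6455
R₀ = 0.9975 + 0.6500 + 0.6455 = 2.2929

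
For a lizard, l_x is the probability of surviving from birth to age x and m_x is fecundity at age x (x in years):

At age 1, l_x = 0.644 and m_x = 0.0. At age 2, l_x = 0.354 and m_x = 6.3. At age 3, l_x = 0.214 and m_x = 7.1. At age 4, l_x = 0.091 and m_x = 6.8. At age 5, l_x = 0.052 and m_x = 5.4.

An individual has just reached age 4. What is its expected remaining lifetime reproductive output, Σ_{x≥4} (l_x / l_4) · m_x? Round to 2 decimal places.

9.89

l_4 = 0.091. Conditional survival from age 4 to x is l_x / l_4.
  x=4: (0.091/0.091) × 6.8 = 6.8000
  x=5: (0.052/0.091) × 5.4 = 3.0857
Sum = 6.8000 + 3.0857 = 9.8857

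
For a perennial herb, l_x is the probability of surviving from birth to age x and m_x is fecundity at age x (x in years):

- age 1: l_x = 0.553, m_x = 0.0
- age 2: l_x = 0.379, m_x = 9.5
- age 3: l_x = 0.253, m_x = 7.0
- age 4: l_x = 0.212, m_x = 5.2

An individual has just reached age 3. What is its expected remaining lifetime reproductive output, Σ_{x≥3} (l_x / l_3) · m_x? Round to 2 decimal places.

11.36

l_3 = 0.253. Conditional survival from age 3 to x is l_x / l_3.
  x=3: (0.253/0.253) × 7.0 = 7.0000
  x=4: (0.212/0.253) × 5.2 = 4.3573
Sum = 7.0000 + 4.3573 = 11.3573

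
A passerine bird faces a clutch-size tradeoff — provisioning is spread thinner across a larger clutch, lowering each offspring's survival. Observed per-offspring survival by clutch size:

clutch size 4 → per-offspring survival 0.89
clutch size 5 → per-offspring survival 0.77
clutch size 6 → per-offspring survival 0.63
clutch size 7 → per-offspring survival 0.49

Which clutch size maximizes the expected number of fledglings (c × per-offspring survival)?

5

Expected fledglings = c × s(c):
  c=4: 4 × 0.89 = 3.560
  c=5: 5 × 0.77 = 3.850
  c=6: 6 × 0.63 = 3.780
  c=7: 7 × 0.49 = 3.430
Maximum at c = 5 (3.850 fledglings).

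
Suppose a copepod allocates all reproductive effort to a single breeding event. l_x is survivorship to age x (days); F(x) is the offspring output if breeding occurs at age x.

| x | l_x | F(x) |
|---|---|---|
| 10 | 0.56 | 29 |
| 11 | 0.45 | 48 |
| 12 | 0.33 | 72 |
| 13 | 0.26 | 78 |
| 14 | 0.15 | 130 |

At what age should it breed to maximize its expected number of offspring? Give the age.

12

Expected offspring if breeding at age x = l_x × F(x):
  age 10: 0.56 × 29 = 16.240
  age 11: 0.45 × 48 = 21.600
  age 12: 0.33 × 72 = 23.760
  age 13: 0.26 × 78 = 20.280
  age 14: 0.15 × 130 = 19.500
Maximum at age 12 (23.760).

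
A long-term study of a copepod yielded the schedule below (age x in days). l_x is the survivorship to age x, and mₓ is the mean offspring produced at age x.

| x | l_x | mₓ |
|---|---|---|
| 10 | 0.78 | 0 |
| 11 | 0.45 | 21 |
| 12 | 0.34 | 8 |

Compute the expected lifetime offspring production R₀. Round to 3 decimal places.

12.170

R₀ = Σ l_x mₓ:
  age 10: 0.78 × 0 = 0.0000
  age 11: 0.45 × 21 = 9.4500
  age 12: 0.34 × 8 = 2.7200
R₀ = 0.0000 + 9.4500 + 2.7200 = 12.1700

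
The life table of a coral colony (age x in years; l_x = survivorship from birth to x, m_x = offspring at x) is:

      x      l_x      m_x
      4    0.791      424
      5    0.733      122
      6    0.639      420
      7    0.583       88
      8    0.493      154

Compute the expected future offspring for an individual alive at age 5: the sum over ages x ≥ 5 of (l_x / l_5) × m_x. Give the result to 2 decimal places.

661.71

l_5 = 0.733. Conditional survival from age 5 to x is l_x / l_5.
  x=5: (0.733/0.733) × 122 = 122.0000
  x=6: (0.639/0.733) × 420 = 366.1392
  x=7: (0.583/0.733) × 88 = 69.9918
  x=8: (0.493/0.733) × 154 = 103.5771
Sum = 122.0000 + 366.1392 + 69.9918 + 103.5771 = 661.7080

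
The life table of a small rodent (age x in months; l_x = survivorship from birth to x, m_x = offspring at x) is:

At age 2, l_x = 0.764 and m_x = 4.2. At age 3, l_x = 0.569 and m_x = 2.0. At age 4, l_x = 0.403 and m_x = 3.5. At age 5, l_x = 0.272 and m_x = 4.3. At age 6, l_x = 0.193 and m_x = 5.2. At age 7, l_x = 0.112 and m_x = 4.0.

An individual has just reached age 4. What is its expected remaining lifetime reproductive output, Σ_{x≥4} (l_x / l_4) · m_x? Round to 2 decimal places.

l_4 = 0.403. Conditional survival from age 4 to x is l_x / l_4.
  x=4: (0.403/0.403) × 3.5 = 3.5000
  x=5: (0.272/0.403) × 4.3 = 2.9022
  x=6: (0.193/0.403) × 5.2 = 2.4903
  x=7: (0.112/0.403) × 4.0 = 1.1117
Sum = 3.5000 + 2.9022 + 2.4903 + 1.1117 = 10.0042

10.00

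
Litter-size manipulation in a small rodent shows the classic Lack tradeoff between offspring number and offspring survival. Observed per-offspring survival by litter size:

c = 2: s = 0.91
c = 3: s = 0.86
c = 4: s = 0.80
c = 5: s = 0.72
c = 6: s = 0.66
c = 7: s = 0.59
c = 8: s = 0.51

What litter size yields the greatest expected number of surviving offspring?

Expected surviving offspring = c × s(c):
  c=2: 2 × 0.91 = 1.820
  c=3: 3 × 0.86 = 2.580
  c=4: 4 × 0.80 = 3.200
  c=5: 5 × 0.72 = 3.600
  c=6: 6 × 0.66 = 3.960
  c=7: 7 × 0.59 = 4.130
  c=8: 8 × 0.51 = 4.080
Maximum at c = 7 (4.130 surviving offspring).

7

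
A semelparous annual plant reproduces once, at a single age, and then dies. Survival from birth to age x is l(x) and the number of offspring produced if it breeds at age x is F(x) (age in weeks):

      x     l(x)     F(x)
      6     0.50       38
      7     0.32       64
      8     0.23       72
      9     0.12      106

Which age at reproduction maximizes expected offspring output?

7

Expected offspring if breeding at age x = l(x) × F(x):
  age 6: 0.50 × 38 = 19.000
  age 7: 0.32 × 64 = 20.480
  age 8: 0.23 × 72 = 16.560
  age 9: 0.12 × 106 = 12.720
Maximum at age 7 (20.480).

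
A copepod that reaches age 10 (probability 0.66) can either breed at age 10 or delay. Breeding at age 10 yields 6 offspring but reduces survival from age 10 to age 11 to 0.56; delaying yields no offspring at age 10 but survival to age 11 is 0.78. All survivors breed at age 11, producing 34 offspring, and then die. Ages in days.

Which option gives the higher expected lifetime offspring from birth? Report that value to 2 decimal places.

17.50

breed at age 10: R₀ = 0.66 × (6 + 0.56 × 34) = 0.66 × 25.0400 = 16.5264
delay to age 11: R₀ = 0.66 × (0.78 × 34) = 0.66 × 26.5200 = 17.5032
Higher: delay to age 11 (17.5032).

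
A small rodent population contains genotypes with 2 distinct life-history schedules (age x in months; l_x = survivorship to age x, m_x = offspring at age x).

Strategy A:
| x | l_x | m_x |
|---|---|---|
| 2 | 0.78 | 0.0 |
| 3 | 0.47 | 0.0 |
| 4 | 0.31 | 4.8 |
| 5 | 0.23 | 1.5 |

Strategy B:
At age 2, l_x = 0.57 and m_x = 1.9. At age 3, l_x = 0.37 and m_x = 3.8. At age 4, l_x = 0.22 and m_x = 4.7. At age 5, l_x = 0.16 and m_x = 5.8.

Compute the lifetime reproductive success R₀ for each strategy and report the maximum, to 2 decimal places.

Strategy A: R₀ = 0.78×0.0 + 0.47×0.0 + 0.31×4.8 + 0.23×1.5 = 1.8330
Strategy B: R₀ = 0.57×1.9 + 0.37×3.8 + 0.22×4.7 + 0.16×5.8 = 4.4510
Highest R₀: strategy B with 4.4510.

4.45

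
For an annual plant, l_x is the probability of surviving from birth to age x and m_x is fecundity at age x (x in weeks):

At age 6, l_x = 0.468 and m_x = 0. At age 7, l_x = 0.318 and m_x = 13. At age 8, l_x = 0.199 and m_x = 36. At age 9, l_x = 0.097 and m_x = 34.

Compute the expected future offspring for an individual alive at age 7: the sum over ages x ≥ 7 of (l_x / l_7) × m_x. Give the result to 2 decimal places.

45.90

l_7 = 0.318. Conditional survival from age 7 to x is l_x / l_7.
  x=7: (0.318/0.318) × 13 = 13.0000
  x=8: (0.199/0.318) × 36 = 22.5283
  x=9: (0.097/0.318) × 34 = 10.3711
Sum = 13.0000 + 22.5283 + 10.3711 = 45.8994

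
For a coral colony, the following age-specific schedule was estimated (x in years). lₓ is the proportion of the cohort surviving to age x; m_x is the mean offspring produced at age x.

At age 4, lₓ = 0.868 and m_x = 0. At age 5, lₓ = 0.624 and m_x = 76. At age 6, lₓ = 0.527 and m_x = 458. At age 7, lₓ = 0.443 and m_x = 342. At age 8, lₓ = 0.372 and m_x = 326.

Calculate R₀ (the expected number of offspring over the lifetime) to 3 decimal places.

R₀ = Σ lₓ m_x:
  age 4: 0.868 × 0 = 0.0000
  age 5: 0.624 × 76 = 47.4240
  age 6: 0.527 × 458 = 241.3660
  age 7: 0.443 × 342 = 151.5060
  age 8: 0.372 × 326 = 121.2720
R₀ = 0.0000 + 47.4240 + 241.3660 + 151.5060 + 121.2720 = 561.5680

561.568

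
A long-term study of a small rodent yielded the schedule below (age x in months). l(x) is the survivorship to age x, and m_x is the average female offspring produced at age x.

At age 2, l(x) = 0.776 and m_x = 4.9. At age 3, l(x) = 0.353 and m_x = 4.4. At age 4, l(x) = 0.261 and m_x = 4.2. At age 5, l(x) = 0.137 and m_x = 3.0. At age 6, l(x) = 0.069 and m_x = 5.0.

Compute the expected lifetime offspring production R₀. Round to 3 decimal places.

7.208

R₀ = Σ l(x) m_x:
  age 2: 0.776 × 4.9 = 3.8024
  age 3: 0.353 × 4.4 = 1.5532
  age 4: 0.261 × 4.2 = 1.0962
  age 5: 0.137 × 3.0 = 0.4110
  age 6: 0.069 × 5.0 = 0.3450
R₀ = 3.8024 + 1.5532 + 1.0962 + 0.4110 + 0.3450 = 7.2078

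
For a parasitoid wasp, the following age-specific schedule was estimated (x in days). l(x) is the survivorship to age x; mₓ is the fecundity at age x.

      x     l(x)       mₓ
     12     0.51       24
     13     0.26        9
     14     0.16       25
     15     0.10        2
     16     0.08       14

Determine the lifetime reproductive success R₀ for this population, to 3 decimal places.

19.900

R₀ = Σ l(x) mₓ:
  age 12: 0.51 × 24 = 12.2400
  age 13: 0.26 × 9 = 2.3400
  age 14: 0.16 × 25 = 4.0000
  age 15: 0.10 × 2 = 0.2000
  age 16: 0.08 × 14 = 1.1200
R₀ = 12.2400 + 2.3400 + 4.0000 + 0.2000 + 1.1200 = 19.9000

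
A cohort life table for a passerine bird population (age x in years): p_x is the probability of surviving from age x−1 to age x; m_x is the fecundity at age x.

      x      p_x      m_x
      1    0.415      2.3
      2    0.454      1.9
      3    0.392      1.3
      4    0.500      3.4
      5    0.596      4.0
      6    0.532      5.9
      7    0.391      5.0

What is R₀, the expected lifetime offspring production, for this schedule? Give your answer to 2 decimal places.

Survivorship from birth: l_x = p_1·p_2·…·p_x.
  l_1 = 0.41500
  l_2 = 0.18841
  l_3 = 0.07386
  l_4 = 0.03693
  l_5 = 0.02201
  l_6 = 0.01171
  l_7 = 0.00458
R₀ = Σ l_x m_x:
  age 1: 0.41500 × 2.3 = 0.9545
  age 2: 0.18841 × 1.9 = 0.3580
  age 3: 0.07386 × 1.3 = 0.0960
  age 4: 0.03693 × 3.4 = 0.1256
  age 5: 0.02201 × 4.0 = 0.0880
  age 6: 0.01171 × 5.9 = 0.0691
  age 7: 0.00458 × 5.0 = 0.0229
R₀ = 0.9545 + 0.3580 + 0.0960 + 0.1256 + 0.0880 + 0.0691 + 0.0229 = 1.7141

1.71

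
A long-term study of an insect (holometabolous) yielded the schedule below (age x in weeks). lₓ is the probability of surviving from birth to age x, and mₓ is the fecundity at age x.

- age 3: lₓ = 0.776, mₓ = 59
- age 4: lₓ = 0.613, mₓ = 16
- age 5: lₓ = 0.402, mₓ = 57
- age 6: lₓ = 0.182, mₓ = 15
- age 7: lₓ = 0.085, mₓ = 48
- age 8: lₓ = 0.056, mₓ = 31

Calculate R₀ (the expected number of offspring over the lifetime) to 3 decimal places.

87.052

R₀ = Σ lₓ mₓ:
  age 3: 0.776 × 59 = 45.7840
  age 4: 0.613 × 16 = 9.8080
  age 5: 0.402 × 57 = 22.9140
  age 6: 0.182 × 15 = 2.7300
  age 7: 0.085 × 48 = 4.0800
  age 8: 0.056 × 31 = 1.7360
R₀ = 45.7840 + 9.8080 + 22.9140 + 2.7300 + 4.0800 + 1.7360 = 87.0520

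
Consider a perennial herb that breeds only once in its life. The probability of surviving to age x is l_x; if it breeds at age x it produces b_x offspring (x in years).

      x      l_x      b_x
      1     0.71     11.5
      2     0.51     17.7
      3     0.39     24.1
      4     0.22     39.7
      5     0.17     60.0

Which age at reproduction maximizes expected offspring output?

5

Expected offspring if breeding at age x = l_x × b_x:
  age 1: 0.71 × 11.5 = 8.165
  age 2: 0.51 × 17.7 = 9.027
  age 3: 0.39 × 24.1 = 9.399
  age 4: 0.22 × 39.7 = 8.734
  age 5: 0.17 × 60.0 = 10.200
Maximum at age 5 (10.200).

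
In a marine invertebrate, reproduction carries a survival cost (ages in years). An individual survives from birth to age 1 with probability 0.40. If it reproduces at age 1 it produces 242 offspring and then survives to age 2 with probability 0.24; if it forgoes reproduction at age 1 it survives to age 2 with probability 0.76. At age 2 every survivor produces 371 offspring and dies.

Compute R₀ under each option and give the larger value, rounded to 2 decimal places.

breed at age 1: R₀ = 0.40 × (242 + 0.24 × 371) = 0.40 × 331.0400 = 132.4160
delay to age 2: R₀ = 0.40 × (0.76 × 371) = 0.40 × 281.9600 = 112.7840
Higher: breed at age 1 (132.4160).

132.42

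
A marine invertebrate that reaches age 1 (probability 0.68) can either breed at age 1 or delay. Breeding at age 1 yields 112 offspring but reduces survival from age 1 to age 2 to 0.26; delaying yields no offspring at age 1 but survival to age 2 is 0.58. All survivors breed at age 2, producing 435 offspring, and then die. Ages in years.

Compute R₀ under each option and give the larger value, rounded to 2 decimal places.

171.56

breed at age 1: R₀ = 0.68 × (112 + 0.26 × 435) = 0.68 × 225.1000 = 153.0680
delay to age 2: R₀ = 0.68 × (0.58 × 435) = 0.68 × 252.3000 = 171.5640
Higher: delay to age 2 (171.5640).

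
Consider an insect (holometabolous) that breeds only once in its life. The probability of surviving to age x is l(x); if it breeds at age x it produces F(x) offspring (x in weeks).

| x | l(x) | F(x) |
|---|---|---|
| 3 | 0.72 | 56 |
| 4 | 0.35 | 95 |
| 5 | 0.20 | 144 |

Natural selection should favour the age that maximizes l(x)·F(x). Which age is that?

3

Expected offspring if breeding at age x = l(x) × F(x):
  age 3: 0.72 × 56 = 40.320
  age 4: 0.35 × 95 = 33.250
  age 5: 0.20 × 144 = 28.800
Maximum at age 3 (40.320).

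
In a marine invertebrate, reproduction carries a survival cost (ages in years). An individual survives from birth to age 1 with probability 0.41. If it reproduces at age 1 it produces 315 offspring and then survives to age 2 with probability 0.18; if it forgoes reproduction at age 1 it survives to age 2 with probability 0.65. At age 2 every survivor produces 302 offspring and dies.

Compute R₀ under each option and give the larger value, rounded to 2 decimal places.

breed at age 1: R₀ = 0.41 × (315 + 0.18 × 302) = 0.41 × 369.3600 = 151.4376
delay to age 2: R₀ = 0.41 × (0.65 × 302) = 0.41 × 196.3000 = 80.4830
Higher: breed at age 1 (151.4376).

151.44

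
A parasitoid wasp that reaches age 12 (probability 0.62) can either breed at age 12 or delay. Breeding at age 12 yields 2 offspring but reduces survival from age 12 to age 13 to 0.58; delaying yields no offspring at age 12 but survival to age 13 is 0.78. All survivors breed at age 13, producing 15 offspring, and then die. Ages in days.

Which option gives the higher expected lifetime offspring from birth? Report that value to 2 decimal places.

7.25

breed at age 12: R₀ = 0.62 × (2 + 0.58 × 15) = 0.62 × 10.7000 = 6.6340
delay to age 13: R₀ = 0.62 × (0.78 × 15) = 0.62 × 11.7000 = 7.2540
Higher: delay to age 13 (7.2540).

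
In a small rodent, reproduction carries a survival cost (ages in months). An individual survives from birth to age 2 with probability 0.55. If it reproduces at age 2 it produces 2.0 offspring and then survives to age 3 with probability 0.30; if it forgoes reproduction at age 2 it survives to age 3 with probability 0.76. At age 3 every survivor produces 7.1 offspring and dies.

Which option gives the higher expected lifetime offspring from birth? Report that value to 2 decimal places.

breed at age 2: R₀ = 0.55 × (2.0 + 0.30 × 7.1) = 0.55 × 4.1300 = 2.2715
delay to age 3: R₀ = 0.55 × (0.76 × 7.1) = 0.55 × 5.3960 = 2.9678
Higher: delay to age 3 (2.9678).

2.97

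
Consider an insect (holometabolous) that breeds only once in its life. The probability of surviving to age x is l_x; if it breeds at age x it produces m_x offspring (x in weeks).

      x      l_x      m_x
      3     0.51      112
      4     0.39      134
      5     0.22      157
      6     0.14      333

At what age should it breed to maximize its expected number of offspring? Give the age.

Expected offspring if breeding at age x = l_x × m_x:
  age 3: 0.51 × 112 = 57.120
  age 4: 0.39 × 134 = 52.260
  age 5: 0.22 × 157 = 34.540
  age 6: 0.14 × 333 = 46.620
Maximum at age 3 (57.120).

3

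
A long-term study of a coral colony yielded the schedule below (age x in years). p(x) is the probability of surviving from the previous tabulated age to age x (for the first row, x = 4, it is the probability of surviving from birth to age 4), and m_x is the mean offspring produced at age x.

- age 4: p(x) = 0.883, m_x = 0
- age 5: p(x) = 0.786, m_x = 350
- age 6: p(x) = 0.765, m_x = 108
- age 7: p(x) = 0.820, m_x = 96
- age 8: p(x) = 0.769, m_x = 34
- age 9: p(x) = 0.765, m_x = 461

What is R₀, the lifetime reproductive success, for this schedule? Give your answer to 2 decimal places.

471.51

Survivorship from birth: l_x = p_4·p_5·…·p_x.
  l_4 = 0.88300
  l_5 = 0.69404
  l_6 = 0.53094
  l_7 = 0.43537
  l_8 = 0.33480
  l_9 = 0.25612
R₀ = Σ l_x m_x:
  age 4: 0.88300 × 0 = 0.0000
  age 5: 0.69404 × 350 = 242.9140
  age 6: 0.53094 × 108 = 57.3415
  age 7: 0.43537 × 96 = 41.7955
  age 8: 0.33480 × 34 = 11.3832
  age 9: 0.25612 × 461 = 118.0713
R₀ = 0.0000 + 242.9140 + 57.3415 + 41.7955 + 11.3832 + 118.0713 = 471.5056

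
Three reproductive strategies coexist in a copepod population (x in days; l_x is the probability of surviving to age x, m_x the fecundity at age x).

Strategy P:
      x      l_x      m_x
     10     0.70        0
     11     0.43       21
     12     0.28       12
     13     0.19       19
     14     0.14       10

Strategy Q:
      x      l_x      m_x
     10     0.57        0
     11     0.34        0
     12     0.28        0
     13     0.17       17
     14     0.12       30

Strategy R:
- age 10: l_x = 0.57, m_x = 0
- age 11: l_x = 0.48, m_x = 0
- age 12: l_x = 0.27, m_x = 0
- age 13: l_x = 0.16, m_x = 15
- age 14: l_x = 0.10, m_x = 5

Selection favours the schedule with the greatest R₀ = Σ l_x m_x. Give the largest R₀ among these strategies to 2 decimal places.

17.40

Strategy P: R₀ = 0.70×0 + 0.43×21 + 0.28×12 + 0.19×19 + 0.14×10 = 17.4000
Strategy Q: R₀ = 0.57×0 + 0.34×0 + 0.28×0 + 0.17×17 + 0.12×30 = 6.4900
Strategy R: R₀ = 0.57×0 + 0.48×0 + 0.27×0 + 0.16×15 + 0.10×5 = 2.9000
Highest R₀: strategy P with 17.4000.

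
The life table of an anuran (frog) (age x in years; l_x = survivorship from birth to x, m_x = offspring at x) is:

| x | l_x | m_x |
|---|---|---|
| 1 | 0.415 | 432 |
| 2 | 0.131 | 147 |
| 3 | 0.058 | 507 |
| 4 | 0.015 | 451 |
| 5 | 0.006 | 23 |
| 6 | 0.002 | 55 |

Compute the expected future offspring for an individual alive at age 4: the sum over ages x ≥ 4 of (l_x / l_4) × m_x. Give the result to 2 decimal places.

l_4 = 0.015. Conditional survival from age 4 to x is l_x / l_4.
  x=4: (0.015/0.015) × 451 = 451.0000
  x=5: (0.006/0.015) × 23 = 9.2000
  x=6: (0.002/0.015) × 55 = 7.3333
Sum = 451.0000 + 9.2000 + 7.3333 = 467.5333

467.53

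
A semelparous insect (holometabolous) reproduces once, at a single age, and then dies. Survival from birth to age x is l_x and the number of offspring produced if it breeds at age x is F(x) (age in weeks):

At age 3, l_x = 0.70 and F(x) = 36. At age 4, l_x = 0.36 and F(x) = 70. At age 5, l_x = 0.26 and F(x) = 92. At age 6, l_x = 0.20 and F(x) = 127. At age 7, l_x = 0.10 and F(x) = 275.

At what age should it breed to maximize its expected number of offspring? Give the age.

7

Expected offspring if breeding at age x = l_x × F(x):
  age 3: 0.70 × 36 = 25.200
  age 4: 0.36 × 70 = 25.200
  age 5: 0.26 × 92 = 23.920
  age 6: 0.20 × 127 = 25.400
  age 7: 0.10 × 275 = 27.500
Maximum at age 7 (27.500).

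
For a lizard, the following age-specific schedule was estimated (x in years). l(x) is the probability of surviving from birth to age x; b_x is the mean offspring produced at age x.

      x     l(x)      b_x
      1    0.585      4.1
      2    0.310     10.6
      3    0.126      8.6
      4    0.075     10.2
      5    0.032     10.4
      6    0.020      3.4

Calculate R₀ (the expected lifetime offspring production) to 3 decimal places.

7.934

R₀ = Σ l(x) b_x:
  age 1: 0.585 × 4.1 = 2.3985
  age 2: 0.310 × 10.6 = 3.2860
  age 3: 0.126 × 8.6 = 1.0836
  age 4: 0.075 × 10.2 = 0.7650
  age 5: 0.032 × 10.4 = 0.3328
  age 6: 0.020 × 3.4 = 0.0680
R₀ = 2.3985 + 3.2860 + 1.0836 + 0.7650 + 0.3328 + 0.0680 = 7.9339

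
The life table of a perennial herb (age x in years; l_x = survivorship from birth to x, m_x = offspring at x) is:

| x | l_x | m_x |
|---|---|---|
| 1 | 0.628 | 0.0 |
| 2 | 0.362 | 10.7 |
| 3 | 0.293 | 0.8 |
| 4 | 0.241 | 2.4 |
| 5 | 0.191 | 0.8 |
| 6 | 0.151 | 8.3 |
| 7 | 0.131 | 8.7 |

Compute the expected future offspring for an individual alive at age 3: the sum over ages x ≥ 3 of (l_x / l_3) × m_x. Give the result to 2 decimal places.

11.46

l_3 = 0.293. Conditional survival from age 3 to x is l_x / l_3.
  x=3: (0.293/0.293) × 0.8 = 0.8000
  x=4: (0.241/0.293) × 2.4 = 1.9741
  x=5: (0.191/0.293) × 0.8 = 0.5215
  x=6: (0.151/0.293) × 8.3 = 4.2775
  x=7: (0.131/0.293) × 8.7 = 3.8898
Sum = 0.8000 + 1.9741 + 0.5215 + 4.2775 + 3.8898 = 11.4628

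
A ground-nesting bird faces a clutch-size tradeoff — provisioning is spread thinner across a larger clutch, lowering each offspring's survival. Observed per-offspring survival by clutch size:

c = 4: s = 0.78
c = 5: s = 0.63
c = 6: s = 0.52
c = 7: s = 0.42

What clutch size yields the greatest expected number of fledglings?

5

Expected fledglings = c × s(c):
  c=4: 4 × 0.78 = 3.120
  c=5: 5 × 0.63 = 3.150
  c=6: 6 × 0.52 = 3.120
  c=7: 7 × 0.42 = 2.940
Maximum at c = 5 (3.150 fledglings).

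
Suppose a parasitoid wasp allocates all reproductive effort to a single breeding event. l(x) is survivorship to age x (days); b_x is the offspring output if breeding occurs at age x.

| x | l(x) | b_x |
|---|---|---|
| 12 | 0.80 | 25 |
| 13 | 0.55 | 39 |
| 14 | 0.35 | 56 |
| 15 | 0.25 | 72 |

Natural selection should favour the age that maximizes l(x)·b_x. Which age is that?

Expected offspring if breeding at age x = l(x) × b_x:
  age 12: 0.80 × 25 = 20.000
  age 13: 0.55 × 39 = 21.450
  age 14: 0.35 × 56 = 19.600
  age 15: 0.25 × 72 = 18.000
Maximum at age 13 (21.450).

13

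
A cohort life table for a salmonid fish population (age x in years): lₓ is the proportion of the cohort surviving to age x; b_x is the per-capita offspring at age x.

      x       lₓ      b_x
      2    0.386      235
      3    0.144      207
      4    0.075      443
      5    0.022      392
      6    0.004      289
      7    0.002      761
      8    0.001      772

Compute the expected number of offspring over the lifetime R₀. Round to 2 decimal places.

165.82

R₀ = Σ lₓ b_x:
  age 2: 0.386 × 235 = 90.7100
  age 3: 0.144 × 207 = 29.8080
  age 4: 0.075 × 443 = 33.2250
  age 5: 0.022 × 392 = 8.6240
  age 6: 0.004 × 289 = 1.1560
  age 7: 0.002 × 761 = 1.5220
  age 8: 0.001 × 772 = 0.7720
R₀ = 90.7100 + 29.8080 + 33.2250 + 8.6240 + 1.1560 + 1.5220 + 0.7720 = 165.8170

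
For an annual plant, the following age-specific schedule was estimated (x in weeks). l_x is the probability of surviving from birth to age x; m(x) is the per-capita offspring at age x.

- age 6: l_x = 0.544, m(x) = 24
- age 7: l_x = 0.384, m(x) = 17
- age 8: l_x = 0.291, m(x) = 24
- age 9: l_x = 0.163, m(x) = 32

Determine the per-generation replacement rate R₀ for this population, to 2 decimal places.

31.78

R₀ = Σ l_x m(x):
  age 6: 0.544 × 24 = 13.0560
  age 7: 0.384 × 17 = 6.5280
  age 8: 0.291 × 24 = 6.9840
  age 9: 0.163 × 32 = 5.2160
R₀ = 13.0560 + 6.5280 + 6.9840 + 5.2160 = 31.7840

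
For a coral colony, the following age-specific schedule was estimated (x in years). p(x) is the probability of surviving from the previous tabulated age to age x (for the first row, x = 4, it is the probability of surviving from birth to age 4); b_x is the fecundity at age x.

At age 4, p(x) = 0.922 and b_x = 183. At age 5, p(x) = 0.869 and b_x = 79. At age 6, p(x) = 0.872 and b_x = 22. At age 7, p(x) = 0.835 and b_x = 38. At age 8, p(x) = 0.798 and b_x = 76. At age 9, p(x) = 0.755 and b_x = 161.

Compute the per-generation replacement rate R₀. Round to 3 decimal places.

Survivorship from birth: l_x = p_4·p_5·…·p_x.
  l_4 = 0.92200
  l_5 = 0.80122
  l_6 = 0.69866
  l_7 = 0.58338
  l_8 = 0.46554
  l_9 = 0.35148
R₀ = Σ l_x b_x:
  age 4: 0.92200 × 183 = 168.7260
  age 5: 0.80122 × 79 = 63.2964
  age 6: 0.69866 × 22 = 15.3705
  age 7: 0.58338 × 38 = 22.1684
  age 8: 0.46554 × 76 = 35.3810
  age 9: 0.35148 × 161 = 56.5883
R₀ = 168.7260 + 63.2964 + 15.3705 + 22.1684 + 35.3810 + 56.5883 = 361.5307

361.531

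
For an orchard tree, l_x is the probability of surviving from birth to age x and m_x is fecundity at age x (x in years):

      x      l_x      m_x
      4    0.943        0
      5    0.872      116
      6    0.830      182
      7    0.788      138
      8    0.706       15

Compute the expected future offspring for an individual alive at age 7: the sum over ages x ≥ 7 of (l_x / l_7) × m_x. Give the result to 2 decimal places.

151.44

l_7 = 0.788. Conditional survival from age 7 to x is l_x / l_7.
  x=7: (0.788/0.788) × 138 = 138.0000
  x=8: (0.706/0.788) × 15 = 13.4391
Sum = 138.0000 + 13.4391 = 151.4391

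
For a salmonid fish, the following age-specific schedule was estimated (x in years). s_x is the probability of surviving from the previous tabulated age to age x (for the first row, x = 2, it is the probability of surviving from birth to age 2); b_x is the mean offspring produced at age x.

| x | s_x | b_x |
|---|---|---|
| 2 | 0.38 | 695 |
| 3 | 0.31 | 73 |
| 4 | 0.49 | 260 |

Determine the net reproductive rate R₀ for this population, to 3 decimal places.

287.707

Survivorship from birth: l_x = s_2·s_3·…·s_x.
  l_2 = 0.38000
  l_3 = 0.11780
  l_4 = 0.05772
R₀ = Σ l_x b_x:
  age 2: 0.38000 × 695 = 264.1000
  age 3: 0.11780 × 73 = 8.5994
  age 4: 0.05772 × 260 = 15.0072
R₀ = 264.1000 + 8.5994 + 15.0072 = 287.7066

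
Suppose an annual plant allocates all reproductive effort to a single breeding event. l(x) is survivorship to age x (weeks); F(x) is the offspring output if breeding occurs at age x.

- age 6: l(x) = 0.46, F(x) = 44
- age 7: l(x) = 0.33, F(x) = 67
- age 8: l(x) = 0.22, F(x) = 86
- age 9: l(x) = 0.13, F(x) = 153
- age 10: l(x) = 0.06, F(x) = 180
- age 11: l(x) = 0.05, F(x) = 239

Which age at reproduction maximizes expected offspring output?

7

Expected offspring if breeding at age x = l(x) × F(x):
  age 6: 0.46 × 44 = 20.240
  age 7: 0.33 × 67 = 22.110
  age 8: 0.22 × 86 = 18.920
  age 9: 0.13 × 153 = 19.890
  age 10: 0.06 × 180 = 10.800
  age 11: 0.05 × 239 = 11.950
Maximum at age 7 (22.110).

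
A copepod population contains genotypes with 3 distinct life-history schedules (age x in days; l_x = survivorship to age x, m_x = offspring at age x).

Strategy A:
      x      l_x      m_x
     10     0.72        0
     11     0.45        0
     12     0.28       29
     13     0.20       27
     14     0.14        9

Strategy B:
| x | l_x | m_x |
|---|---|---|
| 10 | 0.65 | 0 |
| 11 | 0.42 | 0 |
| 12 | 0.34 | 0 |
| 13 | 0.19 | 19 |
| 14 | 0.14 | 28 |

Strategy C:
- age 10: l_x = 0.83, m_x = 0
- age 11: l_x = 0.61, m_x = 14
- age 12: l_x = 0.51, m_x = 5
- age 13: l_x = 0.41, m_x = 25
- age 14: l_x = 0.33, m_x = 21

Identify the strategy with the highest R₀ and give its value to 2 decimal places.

28.27

Strategy A: R₀ = 0.72×0 + 0.45×0 + 0.28×29 + 0.20×27 + 0.14×9 = 14.7800
Strategy B: R₀ = 0.65×0 + 0.42×0 + 0.34×0 + 0.19×19 + 0.14×28 = 7.5300
Strategy C: R₀ = 0.83×0 + 0.61×14 + 0.51×5 + 0.41×25 + 0.33×21 = 28.2700
Highest R₀: strategy C with 28.2700.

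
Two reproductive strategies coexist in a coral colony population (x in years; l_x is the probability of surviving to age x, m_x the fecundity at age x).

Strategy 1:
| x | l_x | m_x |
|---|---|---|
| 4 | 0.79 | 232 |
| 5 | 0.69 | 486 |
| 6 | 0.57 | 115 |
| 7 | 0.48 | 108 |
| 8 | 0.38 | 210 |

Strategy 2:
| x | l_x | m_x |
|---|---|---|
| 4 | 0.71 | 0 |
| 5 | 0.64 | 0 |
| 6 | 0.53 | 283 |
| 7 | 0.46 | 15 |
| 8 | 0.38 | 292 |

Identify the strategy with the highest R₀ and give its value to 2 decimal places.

715.81

Strategy 1: R₀ = 0.79×232 + 0.69×486 + 0.57×115 + 0.48×108 + 0.38×210 = 715.8100
Strategy 2: R₀ = 0.71×0 + 0.64×0 + 0.53×283 + 0.46×15 + 0.38×292 = 267.8500
Highest R₀: strategy 1 with 715.8100.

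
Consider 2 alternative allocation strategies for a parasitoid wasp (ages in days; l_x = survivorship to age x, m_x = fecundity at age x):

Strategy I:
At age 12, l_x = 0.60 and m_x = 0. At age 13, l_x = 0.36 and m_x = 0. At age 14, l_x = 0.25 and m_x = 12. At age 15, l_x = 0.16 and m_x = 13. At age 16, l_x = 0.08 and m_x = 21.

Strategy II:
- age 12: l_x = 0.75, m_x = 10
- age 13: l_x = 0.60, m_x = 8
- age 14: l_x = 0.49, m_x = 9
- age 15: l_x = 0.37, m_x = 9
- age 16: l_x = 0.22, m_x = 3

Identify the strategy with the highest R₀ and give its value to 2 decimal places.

Strategy I: R₀ = 0.60×0 + 0.36×0 + 0.25×12 + 0.16×13 + 0.08×21 = 6.7600
Strategy II: R₀ = 0.75×10 + 0.60×8 + 0.49×9 + 0.37×9 + 0.22×3 = 20.7000
Highest R₀: strategy II with 20.7000.

20.70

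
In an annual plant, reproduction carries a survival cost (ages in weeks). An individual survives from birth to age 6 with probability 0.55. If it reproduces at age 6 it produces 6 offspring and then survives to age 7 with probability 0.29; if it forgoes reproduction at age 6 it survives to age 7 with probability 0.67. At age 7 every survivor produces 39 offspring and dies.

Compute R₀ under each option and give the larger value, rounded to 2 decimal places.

breed at age 6: R₀ = 0.55 × (6 + 0.29 × 39) = 0.55 × 17.3100 = 9.5205
delay to age 7: R₀ = 0.55 × (0.67 × 39) = 0.55 × 26.1300 = 14.3715
Higher: delay to age 7 (14.3715).

14.37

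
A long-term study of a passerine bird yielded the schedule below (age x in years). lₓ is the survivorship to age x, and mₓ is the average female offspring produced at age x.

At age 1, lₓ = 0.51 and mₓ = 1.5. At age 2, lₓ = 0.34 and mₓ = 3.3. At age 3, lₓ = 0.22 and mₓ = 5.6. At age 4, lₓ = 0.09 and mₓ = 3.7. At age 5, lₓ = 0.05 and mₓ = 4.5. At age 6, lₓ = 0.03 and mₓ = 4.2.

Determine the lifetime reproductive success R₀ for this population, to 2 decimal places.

3.80

R₀ = Σ lₓ mₓ:
  age 1: 0.51 × 1.5 = 0.7650
  age 2: 0.34 × 3.3 = 1.1220
  age 3: 0.22 × 5.6 = 1.2320
  age 4: 0.09 × 3.7 = 0.3330
  age 5: 0.05 × 4.5 = 0.2250
  age 6: 0.03 × 4.2 = 0.1260
R₀ = 0.7650 + 1.1220 + 1.2320 + 0.3330 + 0.2250 + 0.1260 = 3.8030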